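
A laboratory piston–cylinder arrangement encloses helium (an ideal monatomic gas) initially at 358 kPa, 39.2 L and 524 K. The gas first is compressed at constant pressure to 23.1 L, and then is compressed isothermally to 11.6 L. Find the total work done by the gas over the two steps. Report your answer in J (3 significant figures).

W_total ≈ -11500 J

Step 1 (isobaric): W = PΔV = (358 kPa)(23.1 − 39.2 L) = -5764 J.
After step 1: P = 358 kPa, V = 23.1 L, T = 308.8 K.
Step 2 (isothermal): W = P₁V₁ ln(V₂/V₁) = (8270) ln(11.6/23.1) = -5696 J.
W_total = -5764 − 5696 = -11460 J.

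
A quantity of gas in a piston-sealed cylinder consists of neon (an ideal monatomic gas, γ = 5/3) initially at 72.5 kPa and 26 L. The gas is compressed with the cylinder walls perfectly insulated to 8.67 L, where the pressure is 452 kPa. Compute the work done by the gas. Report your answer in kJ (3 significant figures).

W ≈ -3.05 kJ

Adiabatic: W = (P₁V₁ − P₂V₂)/(γ − 1) with γ = 5/3.
P₁V₁ = 1885 J, P₂V₂ = 3919 J.
W = (1885 − 3919) / 0.6667 = -3051 J.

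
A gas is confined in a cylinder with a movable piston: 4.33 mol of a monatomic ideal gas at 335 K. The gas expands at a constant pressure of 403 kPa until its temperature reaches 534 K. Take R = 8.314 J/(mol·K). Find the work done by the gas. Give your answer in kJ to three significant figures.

W ≈ 7.16 kJ

Isobaric: W = P ΔV = nR ΔT.
W = (4.33)(8.314)(534 − 335) = 7164 J.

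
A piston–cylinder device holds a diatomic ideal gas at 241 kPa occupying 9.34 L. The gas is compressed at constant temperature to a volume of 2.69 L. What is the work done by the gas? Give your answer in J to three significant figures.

W ≈ -2800 J

Isothermal: W = nRT ln(V₂/V₁) = P₁V₁ ln(V₂/V₁).
P₁V₁ = (241 kPa)(9.34 L) = 2251 J.
W = 2251 × ln(2.69/9.34) = 2251 × -1.245
W_by_gas = -2802 J.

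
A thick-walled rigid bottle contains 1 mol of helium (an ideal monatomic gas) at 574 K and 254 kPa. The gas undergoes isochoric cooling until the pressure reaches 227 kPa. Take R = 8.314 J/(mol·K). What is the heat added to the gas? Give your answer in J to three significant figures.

Q ≈ -761 J

Constant volume ⇒ W = 0, so Q = ΔU = nCᵥΔT with Cᵥ = 3R/2 = 12.47 J/(mol·K).
At constant V, T₂/T₁ = P₂/P₁ ⇒ ΔT = T₁(P₂/P₁ − 1) = 574·(227/254 − 1) = -61.02 K.
ΔU = (1)(12.47)(-61.02) = -760.9 J.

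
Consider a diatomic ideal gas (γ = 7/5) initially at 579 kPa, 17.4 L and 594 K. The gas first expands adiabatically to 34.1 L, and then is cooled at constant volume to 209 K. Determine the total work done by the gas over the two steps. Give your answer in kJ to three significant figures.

Step 1 (adiabatic): W = (P₁V₁ − P₂V₂)/(γ−1) = (10075 − 7697)/0.4 = 5943 J.
Step 2 (isochoric): W = 0 (constant volume).
W_total = 5943 + 0 = 5943 J.

W_total ≈ 5.94 kJ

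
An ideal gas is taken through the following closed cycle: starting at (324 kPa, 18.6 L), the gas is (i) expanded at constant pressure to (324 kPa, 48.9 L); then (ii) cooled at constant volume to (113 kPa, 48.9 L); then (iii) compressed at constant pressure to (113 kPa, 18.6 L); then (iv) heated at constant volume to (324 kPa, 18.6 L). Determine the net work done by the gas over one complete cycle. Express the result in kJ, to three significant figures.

Constant-volume legs do no work.
W(i) = (324)(48.9 − 18.6) = 9817 J; W(iii) = (113)(18.6 − 48.9) = -3424 J.
W_net = 9817 − 3424 = 6393 J (the clockwise enclosed area).

W_net ≈ 6.39 kJ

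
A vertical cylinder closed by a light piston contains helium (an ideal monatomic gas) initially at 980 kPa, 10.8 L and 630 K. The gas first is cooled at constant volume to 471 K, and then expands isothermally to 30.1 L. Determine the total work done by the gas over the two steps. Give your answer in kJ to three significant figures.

Step 1 (isochoric): W = 0 (constant volume).
After step 1: P = 732.7 kPa (V unchanged).
Step 2 (isothermal): W = P₁V₁ ln(V₂/V₁) = (7913) ln(30.1/10.8) = 8110 J.
W_total = 0 + 8110 = 8110 J.

W_total ≈ 8.11 kJ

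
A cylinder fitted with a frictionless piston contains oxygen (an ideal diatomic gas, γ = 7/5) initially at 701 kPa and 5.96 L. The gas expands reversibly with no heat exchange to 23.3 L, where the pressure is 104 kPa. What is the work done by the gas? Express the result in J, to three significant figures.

Adiabatic: W = (P₁V₁ − P₂V₂)/(γ − 1) with γ = 7/5.
P₁V₁ = 4178 J, P₂V₂ = 2423 J.
W = (4178 − 2423) / 0.4 = 4387 J.

W ≈ 4390 J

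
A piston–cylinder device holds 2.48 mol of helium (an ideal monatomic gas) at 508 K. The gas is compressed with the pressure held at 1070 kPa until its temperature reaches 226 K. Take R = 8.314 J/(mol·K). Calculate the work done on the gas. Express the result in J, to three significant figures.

Isobaric: W = P ΔV = nR ΔT.
W = (2.48)(8.314)(226 − 508) = -5814 J.
Work on gas = −W_by = 5814 J.

W ≈ 5810 J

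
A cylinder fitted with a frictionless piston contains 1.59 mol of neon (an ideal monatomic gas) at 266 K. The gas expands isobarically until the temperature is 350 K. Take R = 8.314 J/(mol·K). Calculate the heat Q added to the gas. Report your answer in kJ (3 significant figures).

Isobaric: W = nRΔT = (1.59)(8.314)(84) = 1110 J.
ΔU = nCᵥΔT with Cᵥ = 3R/2: ΔU = (1.59)(12.47)(84) = 1666 J.
Q = ΔU + W = 1666 + 1110 = 2776 J.

Q ≈ 2.78 kJ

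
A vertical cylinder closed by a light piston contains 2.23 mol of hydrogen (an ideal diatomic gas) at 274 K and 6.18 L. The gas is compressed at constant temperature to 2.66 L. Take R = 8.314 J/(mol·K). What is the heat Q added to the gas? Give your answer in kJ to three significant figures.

Isothermal ⇒ ΔU = 0, so Q = W = nRT ln(V₂/V₁).
Q = (2.23)(8.314)(274) ln(2.66/6.18) = 5080 × -0.843 = -4282 J.

Q ≈ -4.28 kJ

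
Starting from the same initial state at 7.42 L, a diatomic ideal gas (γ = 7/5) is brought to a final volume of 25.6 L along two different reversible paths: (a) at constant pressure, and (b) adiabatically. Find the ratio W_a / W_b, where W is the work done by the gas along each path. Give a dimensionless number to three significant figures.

Path (a) isobaric: W = P₁(V₂ − V₁) → W_a/(P₁V₁) = 2.45.
Path (b) adiabatic: W = P₁V₁(1 − (V₁/V₂)^(γ−1))/(γ−1) → W_b/(P₁V₁) = 0.9766.
W_a / W_b = 2.45 / 0.9766 = 2.509.

W_a / W_b ≈ 2.51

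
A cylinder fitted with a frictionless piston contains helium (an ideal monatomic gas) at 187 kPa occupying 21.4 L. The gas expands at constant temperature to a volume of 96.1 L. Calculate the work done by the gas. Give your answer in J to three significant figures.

Isothermal: W = nRT ln(V₂/V₁) = P₁V₁ ln(V₂/V₁).
P₁V₁ = (187 kPa)(21.4 L) = 4002 J.
W = 4002 × ln(96.1/21.4) = 4002 × 1.502
W_by_gas = 6011 J.

W ≈ 6010 J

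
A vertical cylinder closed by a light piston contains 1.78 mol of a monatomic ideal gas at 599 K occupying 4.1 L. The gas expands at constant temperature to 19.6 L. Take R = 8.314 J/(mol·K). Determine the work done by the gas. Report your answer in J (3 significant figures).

Isothermal: W = nRT ln(V₂/V₁).
W = (1.78)(8.314)(599) × ln(19.6/4.1)
  = 8865 × 1.565
W_by_gas = 13869 J.

W ≈ 13900 J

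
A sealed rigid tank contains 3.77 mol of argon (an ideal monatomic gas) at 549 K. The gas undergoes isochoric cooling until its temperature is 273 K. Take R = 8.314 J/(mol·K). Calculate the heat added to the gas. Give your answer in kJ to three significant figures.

Q ≈ -13.0 kJ

Constant volume ⇒ W = 0, so Q = ΔU = nCᵥΔT with Cᵥ = 3R/2 = 12.47 J/(mol·K).
ΔU = (3.77)(12.47)(273 − 549) = -12976 J.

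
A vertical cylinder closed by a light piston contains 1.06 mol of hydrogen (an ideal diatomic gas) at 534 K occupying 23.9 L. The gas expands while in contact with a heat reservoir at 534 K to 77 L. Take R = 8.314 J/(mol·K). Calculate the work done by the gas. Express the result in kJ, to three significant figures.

W ≈ 5.51 kJ

Isothermal: W = nRT ln(V₂/V₁).
W = (1.06)(8.314)(534) × ln(77/23.9)
  = 4706 × 1.17
W_by_gas = 5506 J.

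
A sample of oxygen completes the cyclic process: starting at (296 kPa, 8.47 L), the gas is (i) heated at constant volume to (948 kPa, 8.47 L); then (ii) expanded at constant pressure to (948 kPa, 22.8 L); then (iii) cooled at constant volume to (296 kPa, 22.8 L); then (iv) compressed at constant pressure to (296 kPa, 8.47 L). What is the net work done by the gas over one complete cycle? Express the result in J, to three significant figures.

W_net ≈ 9340 J

Constant-volume legs do no work.
W(ii) = (948)(22.8 − 8.47) = 13585 J; W(iv) = (296)(8.47 − 22.8) = -4242 J.
W_net = 13585 − 4242 = 9343 J (the clockwise enclosed area).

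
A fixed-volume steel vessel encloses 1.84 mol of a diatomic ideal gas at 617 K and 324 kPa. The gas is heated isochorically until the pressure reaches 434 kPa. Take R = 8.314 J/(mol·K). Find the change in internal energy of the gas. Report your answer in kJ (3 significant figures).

Constant volume ⇒ W = 0, so Q = ΔU = nCᵥΔT with Cᵥ = 5R/2 = 20.79 J/(mol·K).
At constant V, T₂/T₁ = P₂/P₁ ⇒ ΔT = T₁(P₂/P₁ − 1) = 617·(434/324 − 1) = 209.5 K.
ΔU = (1.84)(20.79)(209.5) = 8011 J.

ΔU ≈ 8.01 kJ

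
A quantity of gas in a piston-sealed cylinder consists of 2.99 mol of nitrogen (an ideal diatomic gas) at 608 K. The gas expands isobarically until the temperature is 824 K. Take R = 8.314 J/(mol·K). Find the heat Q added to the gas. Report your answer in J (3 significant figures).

Isobaric: W = nRΔT = (2.99)(8.314)(216) = 5370 J.
ΔU = nCᵥΔT with Cᵥ = 5R/2: ΔU = (2.99)(20.79)(216) = 13424 J.
Q = ΔU + W = 13424 + 5370 = 18793 J.

Q ≈ 18800 J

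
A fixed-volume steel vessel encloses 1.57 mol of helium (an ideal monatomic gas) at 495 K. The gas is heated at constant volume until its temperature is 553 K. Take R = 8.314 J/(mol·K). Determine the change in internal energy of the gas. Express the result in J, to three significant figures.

Constant volume ⇒ W = 0, so Q = ΔU = nCᵥΔT with Cᵥ = 3R/2 = 12.47 J/(mol·K).
ΔU = (1.57)(12.47)(553 − 495) = 1136 J.

ΔU ≈ 1140 J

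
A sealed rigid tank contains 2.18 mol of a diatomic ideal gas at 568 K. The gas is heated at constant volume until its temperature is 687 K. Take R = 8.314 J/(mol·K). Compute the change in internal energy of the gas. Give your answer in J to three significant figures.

ΔU ≈ 5390 J

Constant volume ⇒ W = 0, so Q = ΔU = nCᵥΔT with Cᵥ = 5R/2 = 20.79 J/(mol·K).
ΔU = (2.18)(20.79)(687 − 568) = 5392 J.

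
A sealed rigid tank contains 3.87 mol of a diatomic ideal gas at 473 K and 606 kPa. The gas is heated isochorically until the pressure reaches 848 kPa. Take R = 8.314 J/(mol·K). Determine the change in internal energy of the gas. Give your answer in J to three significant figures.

Constant volume ⇒ W = 0, so Q = ΔU = nCᵥΔT with Cᵥ = 5R/2 = 20.79 J/(mol·K).
At constant V, T₂/T₁ = P₂/P₁ ⇒ ΔT = T₁(P₂/P₁ − 1) = 473·(848/606 − 1) = 188.9 K.
ΔU = (3.87)(20.79)(188.9) = 15194 J.

ΔU ≈ 15200 J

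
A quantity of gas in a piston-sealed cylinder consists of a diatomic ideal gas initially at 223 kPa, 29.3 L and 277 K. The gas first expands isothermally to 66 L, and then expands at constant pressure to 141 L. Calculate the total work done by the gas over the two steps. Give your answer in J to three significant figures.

Step 1 (isothermal): W = P₁V₁ ln(V₂/V₁) = (6534) ln(66/29.3) = 5306 J.
After step 1: P = 99 kPa, V = 66 L, T = 277 K.
Step 2 (isobaric): W = PΔV = (99 kPa)(141 − 66 L) = 7425 J.
W_total = 5306 + 7425 = 12731 J.

W_total ≈ 12700 J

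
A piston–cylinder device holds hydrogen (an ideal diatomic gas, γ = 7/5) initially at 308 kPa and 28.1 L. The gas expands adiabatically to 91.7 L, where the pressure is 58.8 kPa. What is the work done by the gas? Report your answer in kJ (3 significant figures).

Adiabatic: W = (P₁V₁ − P₂V₂)/(γ − 1) with γ = 7/5.
P₁V₁ = 8655 J, P₂V₂ = 5392 J.
W = (8655 − 5392) / 0.4 = 8157 J.

W ≈ 8.16 kJ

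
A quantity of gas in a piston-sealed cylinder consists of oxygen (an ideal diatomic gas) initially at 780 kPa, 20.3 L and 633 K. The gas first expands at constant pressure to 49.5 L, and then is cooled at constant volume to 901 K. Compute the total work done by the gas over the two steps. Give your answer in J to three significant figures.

Step 1 (isobaric): W = PΔV = (780 kPa)(49.5 − 20.3 L) = 22776 J.
Step 2 (isochoric): W = 0 (constant volume).
W_total = 22776 + 0 = 22776 J.

W_total ≈ 22800 J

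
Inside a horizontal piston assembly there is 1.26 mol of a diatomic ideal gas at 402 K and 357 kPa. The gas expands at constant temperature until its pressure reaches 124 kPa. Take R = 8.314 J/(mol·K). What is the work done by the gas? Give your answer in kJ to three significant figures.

W ≈ 4.45 kJ

Isothermal process: W = nRT ln(V₂/V₁) = nRT ln(P₁/P₂).
W = (1.26)(8.314)(402) × ln(357/124)
  = 4211 × ln(2.879) = 4211 × 1.057
W_by_gas = 4453 J.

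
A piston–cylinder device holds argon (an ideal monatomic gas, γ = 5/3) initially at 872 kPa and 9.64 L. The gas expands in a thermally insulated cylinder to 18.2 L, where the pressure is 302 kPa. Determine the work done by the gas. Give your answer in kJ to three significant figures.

Adiabatic: W = (P₁V₁ − P₂V₂)/(γ − 1) with γ = 5/3.
P₁V₁ = 8406 J, P₂V₂ = 5496 J.
W = (8406 − 5496) / 0.6667 = 4365 J.

W ≈ 4.36 kJ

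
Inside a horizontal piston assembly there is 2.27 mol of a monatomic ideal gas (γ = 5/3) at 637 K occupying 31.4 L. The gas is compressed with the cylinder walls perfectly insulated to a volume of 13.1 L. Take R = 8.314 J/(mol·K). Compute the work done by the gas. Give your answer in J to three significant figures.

Adiabatic: TV^(γ−1) = const with γ = 5/3.
T₂ = T₁ (V₁/V₂)^(γ−1) = 637 × (31.4/13.1)^0.667 = 637 × 1.791 = 1141 K.
W_by = nCᵥ(T₁ − T₂) = (2.27)(12.47)(637 − 1141) = -14265 J.

W ≈ -14300 J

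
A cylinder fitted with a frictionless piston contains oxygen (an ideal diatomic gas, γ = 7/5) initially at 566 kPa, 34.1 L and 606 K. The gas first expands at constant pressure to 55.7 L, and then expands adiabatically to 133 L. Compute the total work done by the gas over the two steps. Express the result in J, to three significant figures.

W_total ≈ 35400 J

Step 1 (isobaric): W = PΔV = (566 kPa)(55.7 − 34.1 L) = 12226 J.
After step 1: P = 566 kPa, V = 55.7 L, T = 989.9 K.
Step 2 (adiabatic): W = (P₁V₁ − P₂V₂)/(γ−1) = (31526 − 22257)/0.4 = 23172 J.
W_total = 12226 + 23172 = 35398 J.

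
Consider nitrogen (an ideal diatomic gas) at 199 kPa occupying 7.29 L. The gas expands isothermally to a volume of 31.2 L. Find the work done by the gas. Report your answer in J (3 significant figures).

Isothermal: W = nRT ln(V₂/V₁) = P₁V₁ ln(V₂/V₁).
P₁V₁ = (199 kPa)(7.29 L) = 1451 J.
W = 1451 × ln(31.2/7.29) = 1451 × 1.454
W_by_gas = 2109 J.

W ≈ 2110 J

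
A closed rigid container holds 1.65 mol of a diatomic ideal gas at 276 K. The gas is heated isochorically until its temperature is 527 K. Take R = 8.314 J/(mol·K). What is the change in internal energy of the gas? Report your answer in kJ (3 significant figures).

Constant volume ⇒ W = 0, so Q = ΔU = nCᵥΔT with Cᵥ = 5R/2 = 20.79 J/(mol·K).
ΔU = (1.65)(20.79)(527 − 276) = 8608 J.

ΔU ≈ 8.61 kJ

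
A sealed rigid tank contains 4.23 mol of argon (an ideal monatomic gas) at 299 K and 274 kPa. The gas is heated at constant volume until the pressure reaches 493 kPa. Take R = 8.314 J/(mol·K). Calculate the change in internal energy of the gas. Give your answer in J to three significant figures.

Constant volume ⇒ W = 0, so Q = ΔU = nCᵥΔT with Cᵥ = 3R/2 = 12.47 J/(mol·K).
At constant V, T₂/T₁ = P₂/P₁ ⇒ ΔT = T₁(P₂/P₁ − 1) = 299·(493/274 − 1) = 239 K.
ΔU = (4.23)(12.47)(239) = 12607 J.

ΔU ≈ 12600 J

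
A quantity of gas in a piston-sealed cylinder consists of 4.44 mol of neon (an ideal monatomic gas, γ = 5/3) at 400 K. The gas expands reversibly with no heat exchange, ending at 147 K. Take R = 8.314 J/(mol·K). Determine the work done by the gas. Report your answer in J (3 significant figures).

Adiabatic ⇒ Q = 0, so W_by = −ΔU = nCᵥ(T₁ − T₂).
Cᵥ = 3R/2 = 12.47 J/(mol·K).
W = (4.44)(12.47)(400 − 147) = 14009 J.

W ≈ 14000 J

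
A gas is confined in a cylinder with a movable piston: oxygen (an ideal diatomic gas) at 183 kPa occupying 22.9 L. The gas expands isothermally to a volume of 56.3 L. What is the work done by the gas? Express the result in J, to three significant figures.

W ≈ 3770 J

Isothermal: W = nRT ln(V₂/V₁) = P₁V₁ ln(V₂/V₁).
P₁V₁ = (183 kPa)(22.9 L) = 4191 J.
W = 4191 × ln(56.3/22.9) = 4191 × 0.8996
W_by_gas = 3770 J.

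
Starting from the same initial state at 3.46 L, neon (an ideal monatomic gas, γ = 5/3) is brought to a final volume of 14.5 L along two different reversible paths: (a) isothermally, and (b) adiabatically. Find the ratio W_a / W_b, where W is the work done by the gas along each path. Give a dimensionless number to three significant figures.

W_a / W_b ≈ 1.55

Path (a) isothermal: W = P₁V₁ ln(V₂/V₁) → W_a/(P₁V₁) = 1.433.
Path (b) adiabatic: W = P₁V₁(1 − (V₁/V₂)^(γ−1))/(γ−1) → W_b/(P₁V₁) = 0.9229.
W_a / W_b = 1.433 / 0.9229 = 1.553.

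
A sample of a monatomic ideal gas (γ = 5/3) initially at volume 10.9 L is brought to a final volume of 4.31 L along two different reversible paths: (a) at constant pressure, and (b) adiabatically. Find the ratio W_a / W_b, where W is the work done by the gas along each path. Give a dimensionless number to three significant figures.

W_a / W_b ≈ 0.471

Path (a) isobaric: W = P₁(V₂ − V₁) → W_a/(P₁V₁) = -0.6046.
Path (b) adiabatic: W = P₁V₁(1 − (V₁/V₂)^(γ−1))/(γ−1) → W_b/(P₁V₁) = -1.284.
W_a / W_b = -0.6046 / -1.284 = 0.4707.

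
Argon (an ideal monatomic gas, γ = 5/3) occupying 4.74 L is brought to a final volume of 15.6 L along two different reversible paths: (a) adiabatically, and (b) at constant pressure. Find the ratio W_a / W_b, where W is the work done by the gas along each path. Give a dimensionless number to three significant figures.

W_a / W_b ≈ 0.359

Path (a) adiabatic: W = P₁V₁(1 − (V₁/V₂)^(γ−1))/(γ−1) → W_a/(P₁V₁) = 0.8221.
Path (b) isobaric: W = P₁(V₂ − V₁) → W_b/(P₁V₁) = 2.291.
W_a / W_b = 0.8221 / 2.291 = 0.3588.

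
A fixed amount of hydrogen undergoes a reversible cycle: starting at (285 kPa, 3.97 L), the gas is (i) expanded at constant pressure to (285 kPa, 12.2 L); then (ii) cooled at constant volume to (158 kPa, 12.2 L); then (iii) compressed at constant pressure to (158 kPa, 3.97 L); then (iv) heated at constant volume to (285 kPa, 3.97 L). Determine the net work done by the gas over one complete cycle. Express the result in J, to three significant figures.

W_net ≈ 1050 J

Constant-volume legs do no work.
W(i) = (285)(12.2 − 3.97) = 2346 J; W(iii) = (158)(3.97 − 12.2) = -1300 J.
W_net = 2346 − 1300 = 1045 J (the clockwise enclosed area).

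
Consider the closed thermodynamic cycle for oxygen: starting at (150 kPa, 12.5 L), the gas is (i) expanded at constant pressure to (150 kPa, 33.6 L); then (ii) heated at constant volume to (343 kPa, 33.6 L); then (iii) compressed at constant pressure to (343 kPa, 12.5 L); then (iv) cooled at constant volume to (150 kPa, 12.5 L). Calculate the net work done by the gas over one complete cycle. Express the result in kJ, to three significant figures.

W_net ≈ -4.07 kJ

Constant-volume legs do no work.
W(i) = (150)(33.6 − 12.5) = 3165 J; W(iii) = (343)(12.5 − 33.6) = -7237 J.
W_net = 3165 − 7237 = -4072 J (the counter-clockwise enclosed area).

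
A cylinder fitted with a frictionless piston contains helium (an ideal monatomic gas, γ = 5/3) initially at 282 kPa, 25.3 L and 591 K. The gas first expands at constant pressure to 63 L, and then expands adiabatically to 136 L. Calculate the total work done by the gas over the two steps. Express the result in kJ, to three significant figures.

Step 1 (isobaric): W = PΔV = (282 kPa)(63 − 25.3 L) = 10631 J.
After step 1: P = 282 kPa, V = 63 L, T = 1472 K.
Step 2 (adiabatic): W = (P₁V₁ − P₂V₂)/(γ−1) = (17766 − 10636)/0.667 = 10695 J.
W_total = 10631 + 10695 = 21326 J.

W_total ≈ 21.3 kJ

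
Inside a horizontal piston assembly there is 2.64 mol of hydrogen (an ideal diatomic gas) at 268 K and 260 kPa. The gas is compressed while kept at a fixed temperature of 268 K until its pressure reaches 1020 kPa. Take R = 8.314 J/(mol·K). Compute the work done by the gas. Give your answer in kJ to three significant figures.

W ≈ -8.04 kJ

Isothermal process: W = nRT ln(V₂/V₁) = nRT ln(P₁/P₂).
W = (2.64)(8.314)(268) × ln(260/1020)
  = 5882 × ln(0.2549) = 5882 × -1.367
W_by_gas = -8040 J.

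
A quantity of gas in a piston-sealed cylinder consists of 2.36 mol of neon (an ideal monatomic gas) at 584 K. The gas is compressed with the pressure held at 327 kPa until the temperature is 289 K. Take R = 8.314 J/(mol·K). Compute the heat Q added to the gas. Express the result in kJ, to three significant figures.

Isobaric: W = nRΔT = (2.36)(8.314)(-295) = -5788 J.
ΔU = nCᵥΔT with Cᵥ = 3R/2: ΔU = (2.36)(12.47)(-295) = -8682 J.
Q = ΔU + W = -8682 − 5788 = -14471 J.

Q ≈ -14.5 kJ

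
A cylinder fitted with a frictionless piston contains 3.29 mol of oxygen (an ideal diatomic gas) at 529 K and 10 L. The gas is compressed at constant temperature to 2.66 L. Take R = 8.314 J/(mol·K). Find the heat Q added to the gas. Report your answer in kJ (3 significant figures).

Q ≈ -19.2 kJ

Isothermal ⇒ ΔU = 0, so Q = W = nRT ln(V₂/V₁).
Q = (3.29)(8.314)(529) ln(2.66/10) = 14470 × -1.324 = -19162 J.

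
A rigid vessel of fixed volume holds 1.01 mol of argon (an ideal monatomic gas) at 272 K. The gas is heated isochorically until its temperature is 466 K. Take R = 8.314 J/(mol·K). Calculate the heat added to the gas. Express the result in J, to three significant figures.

Constant volume ⇒ W = 0, so Q = ΔU = nCᵥΔT with Cᵥ = 3R/2 = 12.47 J/(mol·K).
ΔU = (1.01)(12.47)(466 − 272) = 2444 J.

Q ≈ 2440 J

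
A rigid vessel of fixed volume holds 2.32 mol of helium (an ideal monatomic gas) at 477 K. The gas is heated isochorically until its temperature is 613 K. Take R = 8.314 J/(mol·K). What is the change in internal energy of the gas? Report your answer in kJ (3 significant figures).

ΔU ≈ 3.93 kJ

Constant volume ⇒ W = 0, so Q = ΔU = nCᵥΔT with Cᵥ = 3R/2 = 12.47 J/(mol·K).
ΔU = (2.32)(12.47)(613 − 477) = 3935 J.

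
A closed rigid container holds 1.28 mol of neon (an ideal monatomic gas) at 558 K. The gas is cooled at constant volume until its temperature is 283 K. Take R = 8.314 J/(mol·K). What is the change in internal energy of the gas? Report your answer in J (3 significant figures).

Constant volume ⇒ W = 0, so Q = ΔU = nCᵥΔT with Cᵥ = 3R/2 = 12.47 J/(mol·K).
ΔU = (1.28)(12.47)(283 − 558) = -4390 J.

ΔU ≈ -4390 J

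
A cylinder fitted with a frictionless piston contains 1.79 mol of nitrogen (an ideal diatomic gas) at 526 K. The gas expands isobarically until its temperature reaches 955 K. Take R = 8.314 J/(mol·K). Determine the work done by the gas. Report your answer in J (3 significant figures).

W ≈ 6380 J

Isobaric: W = P ΔV = nR ΔT.
W = (1.79)(8.314)(955 − 526) = 6384 J.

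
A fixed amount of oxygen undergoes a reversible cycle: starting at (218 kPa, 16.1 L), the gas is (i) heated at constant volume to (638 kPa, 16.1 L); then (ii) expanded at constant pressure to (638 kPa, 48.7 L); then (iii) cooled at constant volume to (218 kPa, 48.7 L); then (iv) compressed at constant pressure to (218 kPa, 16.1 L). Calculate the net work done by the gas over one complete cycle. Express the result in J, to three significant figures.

W_net ≈ 13700 J

Constant-volume legs do no work.
W(ii) = (638)(48.7 − 16.1) = 20799 J; W(iv) = (218)(16.1 − 48.7) = -7107 J.
W_net = 20799 − 7107 = 13692 J (the clockwise enclosed area).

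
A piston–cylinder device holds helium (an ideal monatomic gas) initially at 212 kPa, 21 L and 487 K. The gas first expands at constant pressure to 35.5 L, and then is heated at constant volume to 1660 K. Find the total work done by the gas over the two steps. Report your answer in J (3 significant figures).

W_total ≈ 3070 J

Step 1 (isobaric): W = PΔV = (212 kPa)(35.5 − 21 L) = 3074 J.
Step 2 (isochoric): W = 0 (constant volume).
W_total = 3074 + 0 = 3074 J.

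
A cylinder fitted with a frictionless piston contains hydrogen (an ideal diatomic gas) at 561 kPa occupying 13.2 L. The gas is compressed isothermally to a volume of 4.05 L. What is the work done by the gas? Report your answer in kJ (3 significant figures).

W ≈ -8.75 kJ

Isothermal: W = nRT ln(V₂/V₁) = P₁V₁ ln(V₂/V₁).
P₁V₁ = (561 kPa)(13.2 L) = 7405 J.
W = 7405 × ln(4.05/13.2) = 7405 × -1.181
W_by_gas = -8749 J.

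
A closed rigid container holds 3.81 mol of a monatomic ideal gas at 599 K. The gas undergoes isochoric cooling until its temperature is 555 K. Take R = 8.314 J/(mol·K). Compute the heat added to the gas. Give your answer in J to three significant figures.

Q ≈ -2090 J

Constant volume ⇒ W = 0, so Q = ΔU = nCᵥΔT with Cᵥ = 3R/2 = 12.47 J/(mol·K).
ΔU = (3.81)(12.47)(555 − 599) = -2091 J.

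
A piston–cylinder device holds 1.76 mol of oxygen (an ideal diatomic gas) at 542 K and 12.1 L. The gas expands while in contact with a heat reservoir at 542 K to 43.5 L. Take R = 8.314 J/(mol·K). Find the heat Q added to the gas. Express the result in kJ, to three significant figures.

Q ≈ 10.1 kJ

Isothermal ⇒ ΔU = 0, so Q = W = nRT ln(V₂/V₁).
Q = (1.76)(8.314)(542) ln(43.5/12.1) = 7931 × 1.28 = 10148 J.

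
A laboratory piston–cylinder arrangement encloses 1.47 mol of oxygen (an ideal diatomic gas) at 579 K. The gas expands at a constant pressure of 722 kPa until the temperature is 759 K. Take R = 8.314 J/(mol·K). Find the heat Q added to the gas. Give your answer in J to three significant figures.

Isobaric: W = nRΔT = (1.47)(8.314)(180) = 2200 J.
ΔU = nCᵥΔT with Cᵥ = 5R/2: ΔU = (1.47)(20.79)(180) = 5500 J.
Q = ΔU + W = 5500 + 2200 = 7700 J.

Q ≈ 7700 J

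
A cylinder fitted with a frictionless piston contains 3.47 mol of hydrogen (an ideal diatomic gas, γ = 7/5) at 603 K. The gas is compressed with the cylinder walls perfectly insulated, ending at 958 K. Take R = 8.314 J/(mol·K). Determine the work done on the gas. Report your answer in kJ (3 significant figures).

Adiabatic ⇒ Q = 0, so W_by = −ΔU = nCᵥ(T₁ − T₂).
Cᵥ = 5R/2 = 20.79 J/(mol·K).
W = (3.47)(20.79)(603 − 958) = -25604 J.
Work on gas = −W_by = 25604 J.

W ≈ 25.6 kJ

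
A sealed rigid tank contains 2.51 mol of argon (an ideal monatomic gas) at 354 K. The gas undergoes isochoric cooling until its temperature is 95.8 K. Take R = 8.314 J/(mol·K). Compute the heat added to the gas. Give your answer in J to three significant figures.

Constant volume ⇒ W = 0, so Q = ΔU = nCᵥΔT with Cᵥ = 3R/2 = 12.47 J/(mol·K).
ΔU = (2.51)(12.47)(95.8 − 354) = -8082 J.

Q ≈ -8080 J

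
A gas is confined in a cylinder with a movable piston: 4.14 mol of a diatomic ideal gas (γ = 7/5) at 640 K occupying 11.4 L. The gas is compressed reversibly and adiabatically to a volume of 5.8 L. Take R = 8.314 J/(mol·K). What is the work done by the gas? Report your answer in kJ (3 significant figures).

W ≈ -17.1 kJ

Adiabatic: TV^(γ−1) = const with γ = 7/5.
T₂ = T₁ (V₁/V₂)^(γ−1) = 640 × (11.4/5.8)^0.4 = 640 × 1.31 = 838.6 K.
W_by = nCᵥ(T₁ − T₂) = (4.14)(20.79)(640 − 838.6) = -17092 J.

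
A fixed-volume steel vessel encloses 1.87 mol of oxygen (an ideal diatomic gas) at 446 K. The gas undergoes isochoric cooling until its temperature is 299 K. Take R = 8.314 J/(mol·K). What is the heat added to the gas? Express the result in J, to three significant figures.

Constant volume ⇒ W = 0, so Q = ΔU = nCᵥΔT with Cᵥ = 5R/2 = 20.79 J/(mol·K).
ΔU = (1.87)(20.79)(299 − 446) = -5714 J.

Q ≈ -5710 J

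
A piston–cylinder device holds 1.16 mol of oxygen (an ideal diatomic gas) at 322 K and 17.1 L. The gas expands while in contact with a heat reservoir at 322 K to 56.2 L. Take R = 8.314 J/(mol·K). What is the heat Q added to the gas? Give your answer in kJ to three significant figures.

Q ≈ 3.69 kJ

Isothermal ⇒ ΔU = 0, so Q = W = nRT ln(V₂/V₁).
Q = (1.16)(8.314)(322) ln(56.2/17.1) = 3105 × 1.19 = 3695 J.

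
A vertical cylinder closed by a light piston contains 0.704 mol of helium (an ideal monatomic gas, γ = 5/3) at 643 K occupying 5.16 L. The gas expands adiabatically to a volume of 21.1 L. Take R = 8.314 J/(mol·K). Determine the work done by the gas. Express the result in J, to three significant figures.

Adiabatic: TV^(γ−1) = const with γ = 5/3.
T₂ = T₁ (V₁/V₂)^(γ−1) = 643 × (5.16/21.1)^0.667 = 643 × 0.3911 = 251.5 K.
W_by = nCᵥ(T₁ − T₂) = (0.704)(12.47)(643 − 251.5) = 3438 J.

W ≈ 3440 J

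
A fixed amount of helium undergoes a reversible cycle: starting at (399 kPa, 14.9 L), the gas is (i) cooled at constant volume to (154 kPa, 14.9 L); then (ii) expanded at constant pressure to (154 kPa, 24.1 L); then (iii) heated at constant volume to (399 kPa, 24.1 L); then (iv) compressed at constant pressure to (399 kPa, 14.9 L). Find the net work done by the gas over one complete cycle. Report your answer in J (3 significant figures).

Constant-volume legs do no work.
W(ii) = (154)(24.1 − 14.9) = 1417 J; W(iv) = (399)(14.9 − 24.1) = -3671 J.
W_net = 1417 − 3671 = -2254 J (the counter-clockwise enclosed area).

W_net ≈ -2250 J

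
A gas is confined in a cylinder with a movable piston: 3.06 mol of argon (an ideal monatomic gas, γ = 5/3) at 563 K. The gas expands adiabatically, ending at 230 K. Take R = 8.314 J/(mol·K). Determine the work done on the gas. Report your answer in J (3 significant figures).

W ≈ -12700 J

Adiabatic ⇒ Q = 0, so W_by = −ΔU = nCᵥ(T₁ − T₂).
Cᵥ = 3R/2 = 12.47 J/(mol·K).
W = (3.06)(12.47)(563 − 230) = 12708 J.
Work on gas = −W_by = -12708 J.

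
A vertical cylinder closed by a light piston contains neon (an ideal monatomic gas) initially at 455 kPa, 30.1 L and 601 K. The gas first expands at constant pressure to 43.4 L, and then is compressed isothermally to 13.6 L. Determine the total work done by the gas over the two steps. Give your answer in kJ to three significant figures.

W_total ≈ -16.9 kJ

Step 1 (isobaric): W = PΔV = (455 kPa)(43.4 − 30.1 L) = 6051 J.
After step 1: P = 455 kPa, V = 43.4 L, T = 866.6 K.
Step 2 (isothermal): W = P₁V₁ ln(V₂/V₁) = (19747) ln(13.6/43.4) = -22914 J.
W_total = 6051 − 22914 = -16863 J.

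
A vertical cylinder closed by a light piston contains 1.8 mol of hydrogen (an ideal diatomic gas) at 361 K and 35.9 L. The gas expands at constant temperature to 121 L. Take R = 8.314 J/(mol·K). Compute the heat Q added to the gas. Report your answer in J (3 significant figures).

Q ≈ 6560 J

Isothermal ⇒ ΔU = 0, so Q = W = nRT ln(V₂/V₁).
Q = (1.8)(8.314)(361) ln(121/35.9) = 5402 × 1.215 = 6564 J.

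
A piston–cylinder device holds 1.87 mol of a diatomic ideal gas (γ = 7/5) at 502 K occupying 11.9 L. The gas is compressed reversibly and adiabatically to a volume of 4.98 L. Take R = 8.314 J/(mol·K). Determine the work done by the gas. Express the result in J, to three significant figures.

W ≈ -8130 J

Adiabatic: TV^(γ−1) = const with γ = 7/5.
T₂ = T₁ (V₁/V₂)^(γ−1) = 502 × (11.9/4.98)^0.4 = 502 × 1.417 = 711.3 K.
W_by = nCᵥ(T₁ − T₂) = (1.87)(20.79)(502 − 711.3) = -8134 J.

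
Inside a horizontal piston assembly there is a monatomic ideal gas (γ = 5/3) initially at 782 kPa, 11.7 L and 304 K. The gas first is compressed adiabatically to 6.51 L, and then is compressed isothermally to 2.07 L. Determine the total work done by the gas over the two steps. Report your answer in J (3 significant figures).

Step 1 (adiabatic): W = (P₁V₁ − P₂V₂)/(γ−1) = (9149 − 13525)/0.667 = -6563 J.
After step 1: P = 2078 kPa, V = 6.51 L, T = 449.4 K.
Step 2 (isothermal): W = P₁V₁ ln(V₂/V₁) = (13525) ln(2.07/6.51) = -15497 J.
W_total = -6563 − 15497 = -22060 J.

W_total ≈ -22100 J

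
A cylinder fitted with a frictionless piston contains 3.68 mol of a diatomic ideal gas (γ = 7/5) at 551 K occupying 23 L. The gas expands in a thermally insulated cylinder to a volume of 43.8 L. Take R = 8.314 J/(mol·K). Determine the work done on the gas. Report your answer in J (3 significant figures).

Adiabatic: TV^(γ−1) = const with γ = 7/5.
T₂ = T₁ (V₁/V₂)^(γ−1) = 551 × (23/43.8)^0.4 = 551 × 0.7729 = 425.8 K.
W_by = nCᵥ(T₁ − T₂) = (3.68)(20.79)(551 − 425.8) = 9573 J.
Work on gas = −W_by = -9573 J.

W ≈ -9570 J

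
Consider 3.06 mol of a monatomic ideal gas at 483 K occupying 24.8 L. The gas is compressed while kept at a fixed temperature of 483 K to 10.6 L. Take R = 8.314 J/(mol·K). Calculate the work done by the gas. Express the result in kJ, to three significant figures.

Isothermal: W = nRT ln(V₂/V₁).
W = (3.06)(8.314)(483) × ln(10.6/24.8)
  = 12288 × -0.85
W_by_gas = -10445 J.

W ≈ -10.4 kJ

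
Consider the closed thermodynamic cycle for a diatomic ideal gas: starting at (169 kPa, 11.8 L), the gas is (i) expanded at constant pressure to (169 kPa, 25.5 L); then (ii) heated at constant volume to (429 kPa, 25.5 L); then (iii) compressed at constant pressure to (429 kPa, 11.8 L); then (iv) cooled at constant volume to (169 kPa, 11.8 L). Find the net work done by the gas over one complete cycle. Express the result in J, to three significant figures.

W_net ≈ -3560 J

Constant-volume legs do no work.
W(i) = (169)(25.5 − 11.8) = 2315 J; W(iii) = (429)(11.8 − 25.5) = -5877 J.
W_net = 2315 − 5877 = -3562 J (the counter-clockwise enclosed area).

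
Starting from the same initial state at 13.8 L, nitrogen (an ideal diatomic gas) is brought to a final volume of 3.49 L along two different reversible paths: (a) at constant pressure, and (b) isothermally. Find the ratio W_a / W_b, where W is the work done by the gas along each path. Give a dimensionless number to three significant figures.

Path (a) isobaric: W = P₁(V₂ − V₁) → W_a/(P₁V₁) = -0.7471.
Path (b) isothermal: W = P₁V₁ ln(V₂/V₁) → W_b/(P₁V₁) = -1.375.
W_a / W_b = -0.7471 / -1.375 = 0.5434.

W_a / W_b ≈ 0.543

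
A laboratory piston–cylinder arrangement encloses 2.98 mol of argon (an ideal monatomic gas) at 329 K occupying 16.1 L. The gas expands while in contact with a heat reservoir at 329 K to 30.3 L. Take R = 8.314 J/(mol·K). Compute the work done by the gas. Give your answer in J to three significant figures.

W ≈ 5150 J

Isothermal: W = nRT ln(V₂/V₁).
W = (2.98)(8.314)(329) × ln(30.3/16.1)
  = 8151 × 0.6323
W_by_gas = 5154 J.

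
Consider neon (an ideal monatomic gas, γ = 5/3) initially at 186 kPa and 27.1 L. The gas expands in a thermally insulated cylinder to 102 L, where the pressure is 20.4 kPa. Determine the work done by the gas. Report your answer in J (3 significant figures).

Adiabatic: W = (P₁V₁ − P₂V₂)/(γ − 1) with γ = 5/3.
P₁V₁ = 5041 J, P₂V₂ = 2081 J.
W = (5041 − 2081) / 0.6667 = 4440 J.

W ≈ 4440 J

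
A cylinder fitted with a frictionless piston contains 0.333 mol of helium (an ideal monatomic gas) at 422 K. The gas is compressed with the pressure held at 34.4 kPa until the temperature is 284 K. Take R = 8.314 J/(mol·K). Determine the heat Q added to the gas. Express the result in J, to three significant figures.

Isobaric: W = nRΔT = (0.333)(8.314)(-138) = -382.1 J.
ΔU = nCᵥΔT with Cᵥ = 3R/2: ΔU = (0.333)(12.47)(-138) = -573.1 J.
Q = ΔU + W = -573.1 − 382.1 = -955.2 J.

Q ≈ -955 J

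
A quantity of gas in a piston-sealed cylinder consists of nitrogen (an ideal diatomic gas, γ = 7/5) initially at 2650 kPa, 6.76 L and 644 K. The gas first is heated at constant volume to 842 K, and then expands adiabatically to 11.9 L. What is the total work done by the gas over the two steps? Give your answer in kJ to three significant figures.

W_total ≈ 11.9 kJ

Step 1 (isochoric): W = 0 (constant volume).
After step 1: P = 3465 kPa (V unchanged).
Step 2 (adiabatic): W = (P₁V₁ − P₂V₂)/(γ−1) = (23422 − 18680)/0.4 = 11854 J.
W_total = 0 + 11854 = 11854 J.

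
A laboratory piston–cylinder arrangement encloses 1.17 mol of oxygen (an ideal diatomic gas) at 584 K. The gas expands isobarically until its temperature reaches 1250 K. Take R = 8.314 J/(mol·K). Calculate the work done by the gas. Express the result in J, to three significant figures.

W ≈ 6480 J

Isobaric: W = P ΔV = nR ΔT.
W = (1.17)(8.314)(1250 − 584) = 6478 J.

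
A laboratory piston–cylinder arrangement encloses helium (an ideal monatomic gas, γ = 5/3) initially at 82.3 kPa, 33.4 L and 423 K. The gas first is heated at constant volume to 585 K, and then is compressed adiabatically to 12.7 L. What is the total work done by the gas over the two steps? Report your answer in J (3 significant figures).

W_total ≈ -5160 J

Step 1 (isochoric): W = 0 (constant volume).
After step 1: P = 113.8 kPa (V unchanged).
Step 2 (adiabatic): W = (P₁V₁ − P₂V₂)/(γ−1) = (3802 − 7243)/0.667 = -5162 J.
W_total = 0 − 5162 = -5162 J.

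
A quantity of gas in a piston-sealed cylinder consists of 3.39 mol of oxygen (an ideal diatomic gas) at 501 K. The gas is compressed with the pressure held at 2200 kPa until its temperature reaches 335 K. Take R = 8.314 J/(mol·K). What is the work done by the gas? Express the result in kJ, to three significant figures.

W ≈ -4.68 kJ

Isobaric: W = P ΔV = nR ΔT.
W = (3.39)(8.314)(335 − 501) = -4679 J.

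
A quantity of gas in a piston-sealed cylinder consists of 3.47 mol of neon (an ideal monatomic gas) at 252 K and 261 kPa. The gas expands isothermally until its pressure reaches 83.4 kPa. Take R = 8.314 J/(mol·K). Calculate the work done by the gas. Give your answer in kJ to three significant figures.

Isothermal process: W = nRT ln(V₂/V₁) = nRT ln(P₁/P₂).
W = (3.47)(8.314)(252) × ln(261/83.4)
  = 7270 × ln(3.129) = 7270 × 1.141
W_by_gas = 8294 J.

W ≈ 8.29 kJ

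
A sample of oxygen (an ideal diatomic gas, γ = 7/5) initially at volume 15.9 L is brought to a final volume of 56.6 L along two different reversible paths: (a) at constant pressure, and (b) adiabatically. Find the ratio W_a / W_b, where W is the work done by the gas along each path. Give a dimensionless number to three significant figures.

Path (a) isobaric: W = P₁(V₂ − V₁) → W_a/(P₁V₁) = 2.56.
Path (b) adiabatic: W = P₁V₁(1 − (V₁/V₂)^(γ−1))/(γ−1) → W_b/(P₁V₁) = 0.9956.
W_a / W_b = 2.56 / 0.9956 = 2.571.

W_a / W_b ≈ 2.57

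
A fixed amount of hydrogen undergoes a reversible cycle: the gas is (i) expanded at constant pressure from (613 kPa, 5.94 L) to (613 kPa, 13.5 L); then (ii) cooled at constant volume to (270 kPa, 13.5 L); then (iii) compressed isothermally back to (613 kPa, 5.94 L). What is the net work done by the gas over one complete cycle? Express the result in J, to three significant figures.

W_net ≈ 1640 J

Leg (i): W = PΔV = (613)(13.5 − 5.94) = 4634 J.
Leg (ii): W = 0.
Leg (iii): W = PᵢVᵢ ln(V_f/Vᵢ) = (3645) ln(5.94/13.5) = -2992 J.
W_net = 4634 − 2992 = 1642 J.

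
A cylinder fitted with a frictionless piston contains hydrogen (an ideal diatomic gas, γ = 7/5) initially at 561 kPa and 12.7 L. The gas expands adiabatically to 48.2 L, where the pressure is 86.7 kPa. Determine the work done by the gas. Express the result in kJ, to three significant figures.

Adiabatic: W = (P₁V₁ − P₂V₂)/(γ − 1) with γ = 7/5.
P₁V₁ = 7125 J, P₂V₂ = 4179 J.
W = (7125 − 4179) / 0.4 = 7364 J.

W ≈ 7.36 kJ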